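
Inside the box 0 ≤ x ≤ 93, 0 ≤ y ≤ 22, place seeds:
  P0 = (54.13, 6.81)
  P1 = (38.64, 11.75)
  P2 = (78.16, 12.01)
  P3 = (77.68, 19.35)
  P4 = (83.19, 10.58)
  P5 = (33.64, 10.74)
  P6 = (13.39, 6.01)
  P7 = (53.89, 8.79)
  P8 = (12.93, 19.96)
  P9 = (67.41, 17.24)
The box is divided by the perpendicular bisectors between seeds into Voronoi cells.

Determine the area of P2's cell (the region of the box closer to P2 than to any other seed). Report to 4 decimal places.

1. box [0,93]×[0,22]: [(0, 0) (93, 0) (93, 22) (0, 22)]
2. ⊥bis P2·P0 via (66.145,9.41): [(68.1813, 0) (93, 0) (93, 22) (63.4206, 22)]  |A|=598.3795
3. ⊥bis P2·P1 via (58.4,11.88): [(68.1813, 0) (93, 0) (93, 22) (63.4206, 22)]  |A|=598.3795
4. ⊥bis P2·P3 via (77.92,15.68): [(64.9714, 14.8332) (68.1813, 0) (93, 0) (93, 16.6662)]  |A|=417.6351
5. ⊥bis P2·P4 via (80.675,11.295): [(81.9974, 15.9466) (64.9714, 14.8332) (68.1813, 0) (77.4639, 0)]  |A|=202.0755
6. ⊥bis P2·P5 via (55.9,11.375): [(81.9974, 15.9466) (64.9714, 14.8332) (68.1813, 0) (77.4639, 0)]  |A|=202.0755
7. ⊥bis P2·P6 via (45.775,9.01): [(81.9974, 15.9466) (64.9714, 14.8332) (68.1813, 0) (77.4639, 0)]  |A|=202.0755
8. ⊥bis P2·P7 via (66.025,10.4): [(81.9974, 15.9466) (65.4328, 14.8634) (66.1743, 9.2745) (68.1813, 0) (77.4639, 0)]  |A|=200.7749
9. ⊥bis P2·P8 via (45.545,15.985): [(81.9974, 15.9466) (65.4328, 14.8634) (66.1743, 9.2745) (68.1813, 0) (77.4639, 0)]  |A|=200.7749
10. ⊥bis P2·P9 via (72.785,14.625): [(81.9974, 15.9466) (73.1464, 15.3678) (67.4081, 3.573) (68.1813, 0) (77.4639, 0)]  |A|=155.3984
11. canonical 5-gon: [(81.9974, 15.9466) (73.1464, 15.3678) (67.4081, 3.573) (68.1813, 0) (77.4639, 0)]
12. shoelace: 155.3984

Area of P2's cell: 155.3984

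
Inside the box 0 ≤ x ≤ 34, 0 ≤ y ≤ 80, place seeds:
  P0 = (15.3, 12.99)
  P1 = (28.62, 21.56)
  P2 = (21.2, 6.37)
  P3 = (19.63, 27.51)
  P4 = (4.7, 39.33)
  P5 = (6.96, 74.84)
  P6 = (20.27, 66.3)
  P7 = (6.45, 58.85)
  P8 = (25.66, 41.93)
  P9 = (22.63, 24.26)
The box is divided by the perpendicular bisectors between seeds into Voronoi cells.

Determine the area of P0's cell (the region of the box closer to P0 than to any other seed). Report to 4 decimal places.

1. box [0,34]×[0,80]: [(0, 0) (34, 0) (34, 80) (0, 80)]
2. ⊥bis P0·P1 via (21.96,17.275): [(0, 51.4065) (0, 0) (33.0746, 0)]  |A|=850.1257
3. ⊥bis P0·P2 via (18.25,9.68): [(23.7136, 14.5494) (0, 51.4065) (0, 0) (7.3887, 0)]  |A|=663.2684
4. ⊥bis P0·P3 via (17.465,20.25): [(23.7136, 14.5494) (20.6587, 19.2976) (0, 25.4582) (0, 0) (7.3887, 0)]  |A|=395.2399
5. ⊥bis P0·P4 via (10,26.16): [(23.7136, 14.5494) (20.6587, 19.2976) (4.7421, 24.0441) (0, 22.1357) (0, 0) (7.3887, 0)]  |A|=387.3619
6. ⊥bis P0·P5 via (11.13,43.915): [(23.7136, 14.5494) (20.6587, 19.2976) (4.7421, 24.0441) (0, 22.1357) (0, 0) (7.3887, 0)]  |A|=387.3619
7. ⊥bis P0·P6 via (17.785,39.645): [(23.7136, 14.5494) (20.6587, 19.2976) (4.7421, 24.0441) (0, 22.1357) (0, 0) (7.3887, 0)]  |A|=387.3619
8. ⊥bis P0·P7 via (10.875,35.92): [(23.7136, 14.5494) (20.6587, 19.2976) (4.7421, 24.0441) (0, 22.1357) (0, 0) (7.3887, 0)]  |A|=387.3619
9. ⊥bis P0·P8 via (20.48,27.46): [(23.7136, 14.5494) (20.6587, 19.2976) (4.7421, 24.0441) (0, 22.1357) (0, 0) (7.3887, 0)]  |A|=387.3619
10. ⊥bis P0·P9 via (18.965,18.625): [(23.7136, 14.5494) (22.6215, 16.2468) (15.6211, 20.7999) (4.7421, 24.0441) (0, 22.1357) (0, 0) (7.3887, 0)]  |A|=381.1519
11. canonical 7-gon: [(23.7136, 14.5494) (22.6215, 16.2468) (15.6211, 20.7999) (4.7421, 24.0441) (0, 22.1357) (0, 0) (7.3887, 0)]
12. shoelace: 381.1519

Area of P0's cell: 381.1519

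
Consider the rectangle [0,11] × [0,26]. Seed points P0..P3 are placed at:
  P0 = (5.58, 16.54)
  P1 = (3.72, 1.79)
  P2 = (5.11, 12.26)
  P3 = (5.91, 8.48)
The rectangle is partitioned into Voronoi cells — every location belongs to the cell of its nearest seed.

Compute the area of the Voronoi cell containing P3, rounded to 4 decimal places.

Area of P3's cell: 60.0283

1. box [0,11]×[0,26]: [(0, 0) (11, 0) (11, 26) (0, 26)]
2. ⊥bis P3·P0 via (5.745,12.51): [(0, 12.2748) (0, 0) (11, 0) (11, 12.7252)]  |A|=137.4997
3. ⊥bis P3·P1 via (4.815,5.135): [(0, 12.2748) (0, 6.7112) (11, 3.1103) (11, 12.7252)]  |A|=83.4813
4. ⊥bis P3·P2 via (5.51,10.37): [(0, 9.2039) (0, 6.7112) (11, 3.1103) (11, 11.5319)]  |A|=60.0283
5. canonical 4-gon: [(0, 9.2039) (0, 6.7112) (11, 3.1103) (11, 11.5319)]
6. shoelace: 60.0283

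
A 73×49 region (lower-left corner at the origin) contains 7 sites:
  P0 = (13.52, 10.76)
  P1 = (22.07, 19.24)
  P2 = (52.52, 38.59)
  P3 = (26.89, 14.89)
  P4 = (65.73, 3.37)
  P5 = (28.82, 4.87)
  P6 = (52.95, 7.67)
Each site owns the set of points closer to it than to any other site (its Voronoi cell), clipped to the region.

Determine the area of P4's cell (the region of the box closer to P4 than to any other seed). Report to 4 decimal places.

Area of P4's cell: 281.3100

1. box [0,73]×[0,49]: [(0, 0) (73, 0) (73, 49) (0, 49)]
2. ⊥bis P4·P0 via (39.625,7.065): [(38.625, 0) (73, 0) (73, 49) (45.5606, 49)]  |A|=1514.452
3. ⊥bis P4·P1 via (43.9,11.305): [(39.7907, 0) (73, 0) (73, 49) (57.6018, 49)]  |A|=1190.8833
4. ⊥bis P4·P2 via (59.125,20.98): [(45.5686, 15.8954) (39.7907, 0) (73, 0) (73, 26.1841)]  |A|=623.0707
5. ⊥bis P4·P3 via (46.31,9.13): [(48.6606, 17.0551) (43.602, 0) (73, 0) (73, 26.1841)]  |A|=569.3456
6. ⊥bis P4·P5 via (47.275,4.12): [(48.6606, 17.0551) (47.6641, 13.6955) (47.1076, 0) (73, 0) (73, 26.1841)]  |A|=545.3405
7. ⊥bis P4·P6 via (59.34,5.52): [(65.324, 23.3051) (57.4827, 0) (73, 0) (73, 26.1841)]  |A|=281.31
8. canonical 4-gon: [(65.324, 23.3051) (57.4827, 0) (73, 0) (73, 26.1841)]
9. shoelace: 281.31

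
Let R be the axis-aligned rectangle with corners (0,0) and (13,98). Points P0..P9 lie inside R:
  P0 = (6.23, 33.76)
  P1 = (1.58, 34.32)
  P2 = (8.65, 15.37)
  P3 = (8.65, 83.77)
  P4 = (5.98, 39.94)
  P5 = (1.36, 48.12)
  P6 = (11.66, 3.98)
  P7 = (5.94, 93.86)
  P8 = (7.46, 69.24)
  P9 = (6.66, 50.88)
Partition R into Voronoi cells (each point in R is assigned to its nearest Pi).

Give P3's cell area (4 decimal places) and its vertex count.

1. box [0,13]×[0,98]: [(0, 0) (13, 0) (13, 98) (0, 98)]
2. ⊥bis P3·P0 via (7.44,58.765): [(0, 59.125) (13, 58.4959) (13, 98) (0, 98)]  |A|=509.4637
3. ⊥bis P3·P1 via (5.115,59.045): [(0, 59.7763) (6.8859, 58.7918) (13, 58.4959) (13, 98) (0, 98)]  |A|=507.2214
4. ⊥bis P3·P2 via (8.65,49.57): [(0, 59.7763) (6.8859, 58.7918) (13, 58.4959) (13, 98) (0, 98)]  |A|=507.2214
5. ⊥bis P3·P4 via (7.315,61.855): [(0, 62.3006) (13, 61.5087) (13, 98) (0, 98)]  |A|=469.2396
6. ⊥bis P3·P5 via (5.005,65.945): [(0, 66.9685) (13, 64.3101) (13, 98) (0, 98)]  |A|=420.6892
7. ⊥bis P3·P6 via (10.155,43.875): [(0, 66.9685) (13, 64.3101) (13, 98) (0, 98)]  |A|=420.6892
8. ⊥bis P3·P7 via (7.295,88.815): [(0, 86.8557) (0, 66.9685) (13, 64.3101) (13, 90.3473)]  |A|=298.5084
9. ⊥bis P3·P8 via (8.055,76.505): [(0, 86.8557) (0, 77.1647) (13, 76.1) (13, 90.3473)]  |A|=155.5986
10. ⊥bis P3·P9 via (7.655,67.325): [(0, 86.8557) (0, 77.1647) (13, 76.1) (13, 90.3473)]  |A|=155.5986
11. canonical 4-gon: [(0, 86.8557) (0, 77.1647) (13, 76.1) (13, 90.3473)]
12. shoelace: 155.5986

Area of P3's cell: 155.5986 (4 vertices)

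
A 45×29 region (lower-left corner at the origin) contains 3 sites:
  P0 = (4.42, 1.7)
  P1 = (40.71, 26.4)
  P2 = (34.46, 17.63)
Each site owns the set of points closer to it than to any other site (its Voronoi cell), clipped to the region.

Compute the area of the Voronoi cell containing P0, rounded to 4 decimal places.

1. box [0,45]×[0,29]: [(0, 0) (45, 0) (45, 29) (0, 29)]
2. ⊥bis P0·P1 via (22.565,14.05): [(0, 0) (32.1278, 0) (12.3896, 29) (0, 29)]  |A|=645.5028
3. ⊥bis P0·P2 via (19.44,9.665): [(0, 0) (24.5653, 0) (9.1868, 29) (0, 29)]  |A|=489.405
4. canonical 4-gon: [(0, 0) (24.5653, 0) (9.1868, 29) (0, 29)]
5. shoelace: 489.405

Area of P0's cell: 489.4050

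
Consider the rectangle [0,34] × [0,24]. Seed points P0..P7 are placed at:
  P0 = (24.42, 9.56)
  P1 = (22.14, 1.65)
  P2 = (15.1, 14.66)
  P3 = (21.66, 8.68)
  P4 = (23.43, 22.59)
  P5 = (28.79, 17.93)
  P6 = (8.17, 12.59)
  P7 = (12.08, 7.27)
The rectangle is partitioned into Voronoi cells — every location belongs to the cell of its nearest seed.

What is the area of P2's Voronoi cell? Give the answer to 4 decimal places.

1. box [0,34]×[0,24]: [(0, 0) (34, 0) (34, 24) (0, 24)]
2. ⊥bis P2·P0 via (19.76,12.11): [(0, 0) (13.1333, 0) (26.2663, 24) (0, 24)]  |A|=472.7954
3. ⊥bis P2·P1 via (18.62,8.155): [(0, 0) (3.5495, 0) (17.1649, 7.3676) (26.2663, 24) (0, 24)]  |A|=437.4904
4. ⊥bis P2·P3 via (18.38,11.67): [(0, 0) (3.5495, 0) (11.8229, 4.4769) (21.2301, 14.7965) (26.2663, 24) (0, 24)]  |A|=423.5233
5. ⊥bis P2·P4 via (19.265,18.625): [(0, 0) (3.5495, 0) (11.8229, 4.4769) (21.2301, 14.7965) (21.8431, 15.9168) (14.1481, 24) (0, 24)]  |A|=374.5464
6. ⊥bis P2·P5 via (21.945,16.295): [(0, 0) (3.5495, 0) (11.8229, 4.4769) (21.2301, 14.7965) (21.8431, 15.9168) (14.1481, 24) (0, 24)]  |A|=374.5464
7. ⊥bis P2·P6 via (11.635,13.625): [(13.7395, 6.5794) (21.2301, 14.7965) (21.8431, 15.9168) (14.1481, 24) (8.536, 24)]  |A|=119.2376
8. ⊥bis P2·P7 via (13.59,10.965): [(12.2682, 11.5052) (16.6117, 9.7302) (21.2301, 14.7965) (21.8431, 15.9168) (14.1481, 24) (8.536, 24)]  |A|=109.846
9. canonical 6-gon: [(12.2682, 11.5052) (16.6117, 9.7302) (21.2301, 14.7965) (21.8431, 15.9168) (14.1481, 24) (8.536, 24)]
10. shoelace: 109.846

Area of P2's cell: 109.8460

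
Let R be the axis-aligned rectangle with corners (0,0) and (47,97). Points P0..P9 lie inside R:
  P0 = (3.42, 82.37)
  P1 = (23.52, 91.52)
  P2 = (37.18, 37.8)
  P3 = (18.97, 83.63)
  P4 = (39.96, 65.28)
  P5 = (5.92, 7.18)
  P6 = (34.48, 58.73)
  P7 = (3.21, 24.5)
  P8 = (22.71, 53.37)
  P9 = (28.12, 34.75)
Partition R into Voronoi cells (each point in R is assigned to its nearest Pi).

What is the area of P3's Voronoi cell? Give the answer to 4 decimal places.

Area of P3's cell: 360.9887

1. box [0,47]×[0,97]: [(0, 0) (47, 0) (47, 97) (0, 97)]
2. ⊥bis P3·P0 via (11.195,83): [(17.9204, 0) (47, 0) (47, 97) (10.0606, 97)]  |A|=3201.9217
3. ⊥bis P3·P1 via (21.245,87.575): [(10.3135, 93.879) (17.9204, 0) (47, 0) (47, 72.7226)]  |A|=2698.9512
4. ⊥bis P3·P2 via (28.075,60.715): [(10.3135, 93.879) (13.4709, 54.9122) (47, 68.2346) (47, 72.7226)]  |A|=756.6162
5. ⊥bis P3·P4 via (29.465,74.455): [(34.3354, 80.0261) (10.3135, 93.879) (13.3784, 56.054)]  |A|=433.084
6. ⊥bis P3·P5 via (12.445,45.405): [(34.3354, 80.0261) (10.3135, 93.879) (13.3784, 56.054)]  |A|=433.084
7. ⊥bis P3·P6 via (26.725,71.18): [(26.4547, 71.0117) (34.3354, 80.0261) (10.3135, 93.879) (12.8529, 62.5392)]  |A|=386.7529
8. ⊥bis P3·P7 via (11.09,54.065): [(26.4547, 71.0117) (34.3354, 80.0261) (10.3135, 93.879) (12.8529, 62.5392)]  |A|=386.7529
9. ⊥bis P3·P8 via (20.84,68.5): [(22.8142, 68.744) (26.4547, 71.0117) (34.3354, 80.0261) (10.3135, 93.879) (12.4539, 67.4635)]  |A|=360.9887
10. ⊥bis P3·P9 via (23.545,59.19): [(22.8142, 68.744) (26.4547, 71.0117) (34.3354, 80.0261) (10.3135, 93.879) (12.4539, 67.4635)]  |A|=360.9887
11. canonical 5-gon: [(22.8142, 68.744) (26.4547, 71.0117) (34.3354, 80.0261) (10.3135, 93.879) (12.4539, 67.4635)]
12. shoelace: 360.9887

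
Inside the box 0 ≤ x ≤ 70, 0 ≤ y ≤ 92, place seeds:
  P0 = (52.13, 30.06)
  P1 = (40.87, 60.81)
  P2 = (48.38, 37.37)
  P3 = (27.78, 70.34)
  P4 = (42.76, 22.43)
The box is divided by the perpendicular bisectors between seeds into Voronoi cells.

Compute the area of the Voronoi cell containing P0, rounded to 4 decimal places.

1. box [0,70]×[0,92]: [(0, 0) (70, 0) (70, 92) (0, 92)]
2. ⊥bis P0·P1 via (46.5,45.435): [(0, 28.4077) (0, 0) (70, 0) (70, 54.0402)]  |A|=2885.676
3. ⊥bis P0·P2 via (50.255,33.715): [(0, 7.9344) (0, 0) (70, 0) (70, 43.8441)]  |A|=1812.2473
4. ⊥bis P0·P3 via (39.955,50.2): [(0, 7.9344) (0, 0) (70, 0) (70, 43.8441)]  |A|=1812.2473
5. ⊥bis P0·P4 via (47.445,26.245): [(43.9824, 30.4972) (68.8163, 0) (70, 0) (70, 43.8441)]  |A|=588.4078
6. canonical 4-gon: [(43.9824, 30.4972) (68.8163, 0) (70, 0) (70, 43.8441)]
7. shoelace: 588.4078

Area of P0's cell: 588.4078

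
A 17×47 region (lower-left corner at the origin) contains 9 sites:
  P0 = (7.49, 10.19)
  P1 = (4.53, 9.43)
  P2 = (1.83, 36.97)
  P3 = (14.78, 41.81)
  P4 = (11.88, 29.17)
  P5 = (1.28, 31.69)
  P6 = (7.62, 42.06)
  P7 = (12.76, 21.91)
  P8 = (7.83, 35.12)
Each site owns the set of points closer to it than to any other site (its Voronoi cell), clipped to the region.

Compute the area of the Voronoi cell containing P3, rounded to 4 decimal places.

Area of P3's cell: 63.3641

1. box [0,17]×[0,47]: [(0, 0) (17, 0) (17, 47) (0, 47)]
2. ⊥bis P3·P0 via (11.135,26): [(0, 28.5672) (17, 24.6478) (17, 47) (0, 47)]  |A|=346.6725
3. ⊥bis P3·P1 via (9.655,25.62): [(0, 28.6763) (1.2691, 28.2746) (17, 24.6478) (17, 47) (0, 47)]  |A|=346.6032
4. ⊥bis P3·P2 via (8.305,39.39): [(13.5145, 25.4514) (17, 24.6478) (17, 47) (5.4608, 47)]  |A|=163.2812
5. ⊥bis P3·P4 via (13.33,35.49): [(9.428, 36.3852) (17, 34.648) (17, 47) (5.4608, 47)]  |A|=108.0076
6. ⊥bis P3·P5 via (8.03,36.75): [(9.428, 36.3852) (17, 34.648) (17, 47) (5.4608, 47)]  |A|=108.0076
7. ⊥bis P3·P6 via (11.2,41.935): [(10.9937, 36.026) (17, 34.648) (17, 47) (11.3769, 47)]  |A|=67.9492
8. ⊥bis P3·P7 via (13.77,31.86): [(10.9937, 36.026) (17, 34.648) (17, 47) (11.3769, 47)]  |A|=67.9492
9. ⊥bis P3·P8 via (11.305,38.465): [(11.0868, 38.6917) (14.4064, 35.243) (17, 34.648) (17, 47) (11.3769, 47)]  |A|=63.3641
10. canonical 5-gon: [(11.0868, 38.6917) (14.4064, 35.243) (17, 34.648) (17, 47) (11.3769, 47)]
11. shoelace: 63.3641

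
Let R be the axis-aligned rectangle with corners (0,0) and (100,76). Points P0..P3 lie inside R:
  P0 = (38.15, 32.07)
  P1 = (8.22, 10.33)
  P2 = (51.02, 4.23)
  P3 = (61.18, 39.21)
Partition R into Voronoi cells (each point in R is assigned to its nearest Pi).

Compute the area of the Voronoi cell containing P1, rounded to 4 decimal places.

1. box [0,100]×[0,76]: [(0, 0) (100, 0) (100, 76) (0, 76)]
2. ⊥bis P1·P0 via (23.185,21.2): [(0, 53.1194) (0, 0) (38.5839, 0)]  |A|=1024.7752
3. ⊥bis P1·P2 via (29.62,7.28): [(30.223, 11.5107) (0, 53.1194) (0, 0) (28.5824, 0)]  |A|=967.2137
4. ⊥bis P1·P3 via (34.7,24.77): [(30.223, 11.5107) (0, 53.1194) (0, 0) (28.5824, 0)]  |A|=967.2137
5. canonical 4-gon: [(30.223, 11.5107) (0, 53.1194) (0, 0) (28.5824, 0)]
6. shoelace: 967.2137

Area of P1's cell: 967.2137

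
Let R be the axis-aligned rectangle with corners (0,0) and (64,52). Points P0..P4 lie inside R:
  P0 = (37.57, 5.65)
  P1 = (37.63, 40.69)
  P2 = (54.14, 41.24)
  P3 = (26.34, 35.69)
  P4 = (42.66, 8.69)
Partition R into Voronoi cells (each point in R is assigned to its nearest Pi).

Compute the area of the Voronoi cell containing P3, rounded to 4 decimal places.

1. box [0,64]×[0,52]: [(0, 0) (64, 0) (64, 52) (0, 52)]
2. ⊥bis P3·P0 via (31.955,20.67): [(0, 8.7241) (64, 32.6495) (64, 52) (0, 52)]  |A|=2004.0434
3. ⊥bis P3·P1 via (31.985,38.19): [(0, 8.7241) (38.6377, 23.1682) (25.869, 52) (0, 52)]  |A|=1208.9645
4. ⊥bis P3·P2 via (40.24,38.465): [(0, 8.7241) (38.6377, 23.1682) (25.869, 52) (0, 52)]  |A|=1208.9645
5. ⊥bis P3·P4 via (34.5,22.19): [(0, 8.7241) (32.0344, 20.6997) (38.1057, 24.3694) (25.869, 52) (0, 52)]  |A|=1204.3418
6. canonical 5-gon: [(0, 8.7241) (32.0344, 20.6997) (38.1057, 24.3694) (25.869, 52) (0, 52)]
7. shoelace: 1204.3418

Area of P3's cell: 1204.3418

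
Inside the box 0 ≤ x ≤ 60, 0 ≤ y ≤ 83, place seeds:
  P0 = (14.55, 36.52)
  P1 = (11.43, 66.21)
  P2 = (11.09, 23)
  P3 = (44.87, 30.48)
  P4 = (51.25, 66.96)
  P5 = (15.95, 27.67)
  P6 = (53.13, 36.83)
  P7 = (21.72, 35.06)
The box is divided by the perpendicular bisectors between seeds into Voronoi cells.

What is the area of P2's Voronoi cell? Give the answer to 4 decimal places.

Area of P2's cell: 709.5999

1. box [0,60]×[0,83]: [(0, 0) (60, 0) (60, 83) (0, 83)]
2. ⊥bis P2·P0 via (12.82,29.76): [(0, 33.0409) (0, 0) (60, 0) (60, 17.6858)]  |A|=1521.8006
3. ⊥bis P2·P1 via (11.26,44.605): [(0, 33.0409) (0, 0) (60, 0) (60, 17.6858)]  |A|=1521.8006
4. ⊥bis P2·P3 via (27.98,26.74): [(28.1818, 25.8287) (0, 33.0409) (0, 0) (33.9011, 0)]  |A|=903.3855
5. ⊥bis P2·P4 via (31.17,44.98): [(28.1818, 25.8287) (0, 33.0409) (0, 0) (33.9011, 0)]  |A|=903.3855
6. ⊥bis P2·P5 via (13.52,25.335): [(32.7143, 5.3598) (8.1097, 30.9655) (0, 33.0409) (0, 0) (33.9011, 0)]  |A|=709.5999
7. ⊥bis P2·P6 via (32.11,29.915): [(32.7143, 5.3598) (8.1097, 30.9655) (0, 33.0409) (0, 0) (33.9011, 0)]  |A|=709.5999
8. ⊥bis P2·P7 via (16.405,29.03): [(32.7143, 5.3598) (8.1097, 30.9655) (0, 33.0409) (0, 0) (33.9011, 0)]  |A|=709.5999
9. canonical 5-gon: [(32.7143, 5.3598) (8.1097, 30.9655) (0, 33.0409) (0, 0) (33.9011, 0)]
10. shoelace: 709.5999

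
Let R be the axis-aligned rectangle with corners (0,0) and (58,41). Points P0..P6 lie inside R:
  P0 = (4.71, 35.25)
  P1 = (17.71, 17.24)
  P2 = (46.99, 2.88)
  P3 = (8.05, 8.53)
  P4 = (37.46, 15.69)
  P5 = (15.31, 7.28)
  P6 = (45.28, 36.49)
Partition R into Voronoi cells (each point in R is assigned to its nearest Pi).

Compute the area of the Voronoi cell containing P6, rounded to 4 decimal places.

1. box [0,58]×[0,41]: [(0, 0) (58, 0) (58, 41) (0, 41)]
2. ⊥bis P6·P0 via (24.995,35.87): [(26.0913, 0) (58, 0) (58, 41) (24.8382, 41)]  |A|=1333.9442
3. ⊥bis P6·P1 via (31.495,26.865): [(24.9853, 36.1883) (50.2528, 0) (58, 0) (58, 41) (24.8382, 41)]  |A|=896.7643
4. ⊥bis P6·P2 via (46.135,19.685): [(24.9853, 36.1883) (36.8385, 19.212) (58, 20.2887) (58, 41) (24.8382, 41)]  |A|=607.6748
5. ⊥bis P6·P3 via (26.665,22.51): [(24.9853, 36.1883) (36.8385, 19.212) (58, 20.2887) (58, 41) (24.8382, 41)]  |A|=607.6748
6. ⊥bis P6·P4 via (41.37,26.09): [(24.9853, 36.1883) (28.7138, 30.8482) (56.9436, 20.2349) (58, 20.2887) (58, 41) (24.8382, 41)]  |A|=486.5455
7. ⊥bis P6·P5 via (30.295,21.885): [(24.9853, 36.1883) (28.7138, 30.8482) (56.9436, 20.2349) (58, 20.2887) (58, 41) (24.8382, 41)]  |A|=486.5455
8. canonical 6-gon: [(24.9853, 36.1883) (28.7138, 30.8482) (56.9436, 20.2349) (58, 20.2887) (58, 41) (24.8382, 41)]
9. shoelace: 486.5455

Area of P6's cell: 486.5455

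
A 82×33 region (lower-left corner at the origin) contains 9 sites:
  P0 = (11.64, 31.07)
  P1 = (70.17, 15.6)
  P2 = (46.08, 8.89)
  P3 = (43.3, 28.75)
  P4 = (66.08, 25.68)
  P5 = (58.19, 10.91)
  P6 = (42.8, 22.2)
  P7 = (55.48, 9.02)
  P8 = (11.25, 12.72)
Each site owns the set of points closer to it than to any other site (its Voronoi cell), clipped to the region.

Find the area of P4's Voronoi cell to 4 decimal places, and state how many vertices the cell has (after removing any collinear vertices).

1. box [0,82]×[0,33]: [(0, 0) (82, 0) (82, 33) (0, 33)]
2. ⊥bis P4·P0 via (38.86,28.375): [(36.0506, 0) (82, 0) (82, 33) (39.3179, 33)]  |A|=1462.4188
3. ⊥bis P4·P1 via (68.125,20.64): [(36.8373, 7.9449) (82, 26.2698) (82, 33) (39.3179, 33)]  |A|=686.6789
4. ⊥bis P4·P2 via (56.08,17.285): [(57.0395, 16.142) (82, 26.2698) (82, 33) (42.8873, 33)]  |A|=413.6748
5. ⊥bis P4·P3 via (54.69,27.215): [(53.7291, 20.0853) (57.0395, 16.142) (82, 26.2698) (82, 33) (55.4696, 33)]  |A|=332.4261
6. ⊥bis P4·P5 via (62.135,18.295): [(54.0686, 22.604) (62.2259, 18.2464) (82, 26.2698) (82, 33) (55.4696, 33)]  |A|=307.7046
7. ⊥bis P4·P6 via (54.44,23.94): [(54.3394, 24.6132) (54.6893, 22.2724) (62.2259, 18.2464) (82, 26.2698) (82, 33) (55.4696, 33)]  |A|=307.0362
8. ⊥bis P4·P7 via (60.78,17.35): [(54.3394, 24.6132) (54.6893, 22.2724) (62.2259, 18.2464) (82, 26.2698) (82, 33) (55.4696, 33)]  |A|=307.0362
9. ⊥bis P4·P8 via (38.665,19.2): [(54.3394, 24.6132) (54.6893, 22.2724) (62.2259, 18.2464) (82, 26.2698) (82, 33) (55.4696, 33)]  |A|=307.0362
10. canonical 6-gon: [(54.3394, 24.6132) (54.6893, 22.2724) (62.2259, 18.2464) (82, 26.2698) (82, 33) (55.4696, 33)]
11. shoelace: 307.0362

Area of P4's cell: 307.0362 (6 vertices)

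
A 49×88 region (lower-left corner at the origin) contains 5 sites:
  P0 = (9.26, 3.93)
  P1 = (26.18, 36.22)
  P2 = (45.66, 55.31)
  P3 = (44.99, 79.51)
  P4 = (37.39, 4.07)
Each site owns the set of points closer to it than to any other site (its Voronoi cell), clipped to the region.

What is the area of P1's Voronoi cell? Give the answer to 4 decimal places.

1. box [0,49]×[0,88]: [(0, 0) (49, 0) (49, 88) (0, 88)]
2. ⊥bis P1·P0 via (17.72,20.075): [(0, 29.3603) (49, 3.6842) (49, 88) (0, 88)]  |A|=3502.4087
3. ⊥bis P1·P2 via (35.92,45.765): [(0, 82.4188) (0, 29.3603) (49, 3.6842) (49, 32.4178)]  |A|=2003.9057
4. ⊥bis P1·P3 via (35.585,57.865): [(15.5171, 66.5847) (0, 73.3271) (0, 29.3603) (49, 3.6842) (49, 32.4178)]  |A|=1933.367
5. ⊥bis P1·P4 via (31.785,20.145): [(15.5171, 66.5847) (0, 73.3271) (0, 29.3603) (23.2594, 17.1723) (49, 26.1475) (49, 32.4178)]  |A|=1644.2587
6. canonical 6-gon: [(15.5171, 66.5847) (0, 73.3271) (0, 29.3603) (23.2594, 17.1723) (49, 26.1475) (49, 32.4178)]
7. shoelace: 1644.2587

Area of P1's cell: 1644.2587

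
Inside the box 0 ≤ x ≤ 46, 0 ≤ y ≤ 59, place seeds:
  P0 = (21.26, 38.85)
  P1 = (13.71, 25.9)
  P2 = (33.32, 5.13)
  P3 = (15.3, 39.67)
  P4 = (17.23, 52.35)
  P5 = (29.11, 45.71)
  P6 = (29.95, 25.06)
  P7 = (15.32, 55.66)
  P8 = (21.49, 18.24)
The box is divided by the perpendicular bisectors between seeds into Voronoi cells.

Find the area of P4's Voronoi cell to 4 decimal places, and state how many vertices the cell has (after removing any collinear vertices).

1. box [0,46]×[0,59]: [(0, 0) (46, 0) (46, 59) (0, 59)]
2. ⊥bis P4·P0 via (19.245,45.6): [(0, 39.855) (46, 53.5869) (46, 59) (0, 59)]  |A|=564.8369
3. ⊥bis P4·P1 via (15.47,39.125): [(0, 41.1838) (3.0787, 40.7741) (46, 53.5869) (46, 59) (0, 59)]  |A|=562.7915
4. ⊥bis P4·P2 via (25.275,28.74): [(0, 41.1838) (3.0787, 40.7741) (46, 53.5869) (46, 59) (0, 59)]  |A|=562.7915
5. ⊥bis P4·P3 via (16.265,46.01): [(0, 48.4857) (19.1483, 45.5711) (46, 53.5869) (46, 59) (0, 59)]  |A|=482.2057
6. ⊥bis P4·P5 via (23.17,49.03): [(0, 48.4857) (19.1483, 45.5711) (21.655, 46.3194) (28.7425, 59) (0, 59)]  |A|=306.8965
7. ⊥bis P4·P6 via (23.59,38.705): [(0, 48.4857) (19.1483, 45.5711) (21.655, 46.3194) (28.7425, 59) (0, 59)]  |A|=306.8965
8. ⊥bis P4·P7 via (16.275,54.005): [(5.3096, 47.6775) (19.1483, 45.5711) (21.655, 46.3194) (28.7425, 59) (24.9313, 59)]  |A|=137.8413
9. ⊥bis P4·P8 via (19.36,35.295): [(5.3096, 47.6775) (19.1483, 45.5711) (21.655, 46.3194) (28.7425, 59) (24.9313, 59)]  |A|=137.8413
10. canonical 5-gon: [(5.3096, 47.6775) (19.1483, 45.5711) (21.655, 46.3194) (28.7425, 59) (24.9313, 59)]
11. shoelace: 137.8413

Area of P4's cell: 137.8413 (5 vertices)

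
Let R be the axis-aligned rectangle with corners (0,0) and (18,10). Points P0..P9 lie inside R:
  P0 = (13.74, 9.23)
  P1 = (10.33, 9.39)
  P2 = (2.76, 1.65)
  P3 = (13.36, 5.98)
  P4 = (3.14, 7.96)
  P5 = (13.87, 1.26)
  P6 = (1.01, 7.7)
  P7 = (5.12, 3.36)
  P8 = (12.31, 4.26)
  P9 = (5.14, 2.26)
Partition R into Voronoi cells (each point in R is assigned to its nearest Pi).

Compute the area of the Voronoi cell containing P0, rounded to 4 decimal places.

Area of P0's cell: 15.3530

1. box [0,18]×[0,10]: [(0, 0) (18, 0) (18, 10) (0, 10)]
2. ⊥bis P0·P1 via (12.035,9.31): [(11.5982, 0) (18, 0) (18, 10) (12.0674, 10)]  |A|=61.6723
3. ⊥bis P0·P2 via (8.25,5.44): [(11.6241, 0.5525) (12.0055, 0) (18, 0) (18, 10) (12.0674, 10)]  |A|=61.5598
4. ⊥bis P0·P3 via (13.55,7.605): [(11.9637, 7.7905) (18, 7.0847) (18, 10) (12.0674, 10)]  |A|=15.353
5. ⊥bis P0·P4 via (8.44,8.595): [(11.9637, 7.7905) (18, 7.0847) (18, 10) (12.0674, 10)]  |A|=15.353
6. ⊥bis P0·P5 via (13.805,5.245): [(11.9637, 7.7905) (18, 7.0847) (18, 10) (12.0674, 10)]  |A|=15.353
7. ⊥bis P0·P6 via (7.375,8.465): [(11.9637, 7.7905) (18, 7.0847) (18, 10) (12.0674, 10)]  |A|=15.353
8. ⊥bis P0·P7 via (9.43,6.295): [(11.9637, 7.7905) (18, 7.0847) (18, 10) (12.0674, 10)]  |A|=15.353
9. ⊥bis P0·P8 via (13.025,6.745): [(11.9637, 7.7905) (18, 7.0847) (18, 10) (12.0674, 10)]  |A|=15.353
10. ⊥bis P0·P9 via (9.44,5.745): [(11.9637, 7.7905) (18, 7.0847) (18, 10) (12.0674, 10)]  |A|=15.353
11. canonical 4-gon: [(11.9637, 7.7905) (18, 7.0847) (18, 10) (12.0674, 10)]
12. shoelace: 15.353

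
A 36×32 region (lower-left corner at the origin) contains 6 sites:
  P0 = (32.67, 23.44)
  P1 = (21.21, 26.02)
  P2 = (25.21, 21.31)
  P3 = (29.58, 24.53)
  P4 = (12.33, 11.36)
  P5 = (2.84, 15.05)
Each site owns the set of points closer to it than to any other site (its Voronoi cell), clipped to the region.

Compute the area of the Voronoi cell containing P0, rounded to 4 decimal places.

Area of P0's cell: 120.4956

1. box [0,36]×[0,32]: [(0, 0) (36, 0) (36, 32) (0, 32)]
2. ⊥bis P0·P1 via (26.94,24.73): [(21.3725, 0) (36, 0) (36, 32) (28.5767, 32)]  |A|=352.8126
3. ⊥bis P0·P2 via (28.94,22.375): [(27.5253, 27.3298) (35.3286, 0) (36, 0) (36, 32) (28.5767, 32)]  |A|=162.1045
4. ⊥bis P0·P3 via (31.125,23.985): [(29.6634, 19.8415) (35.3286, 0) (36, 0) (36, 32) (33.9523, 32)]  |A|=120.4956
5. ⊥bis P0·P4 via (22.5,17.4): [(29.6634, 19.8415) (35.3286, 0) (36, 0) (36, 32) (33.9523, 32)]  |A|=120.4956
6. ⊥bis P0·P5 via (17.755,19.245): [(29.6634, 19.8415) (35.3286, 0) (36, 0) (36, 32) (33.9523, 32)]  |A|=120.4956
7. canonical 5-gon: [(29.6634, 19.8415) (35.3286, 0) (36, 0) (36, 32) (33.9523, 32)]
8. shoelace: 120.4956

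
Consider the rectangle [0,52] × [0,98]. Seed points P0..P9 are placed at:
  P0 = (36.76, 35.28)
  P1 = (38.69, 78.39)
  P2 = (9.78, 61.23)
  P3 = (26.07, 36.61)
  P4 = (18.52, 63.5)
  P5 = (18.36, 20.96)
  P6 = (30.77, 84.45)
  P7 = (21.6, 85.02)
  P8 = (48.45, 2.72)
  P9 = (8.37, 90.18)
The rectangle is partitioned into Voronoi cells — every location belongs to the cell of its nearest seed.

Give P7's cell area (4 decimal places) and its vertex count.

Area of P7's cell: 276.4995 (5 vertices)

1. box [0,52]×[0,98]: [(0, 0) (52, 0) (52, 98) (0, 98)]
2. ⊥bis P7·P0 via (29.18,60.15): [(0, 51.2564) (52, 67.1052) (52, 98) (0, 98)]  |A|=2018.5992
3. ⊥bis P7·P1 via (30.145,81.705): [(0, 51.2564) (20.7909, 57.5931) (36.4666, 98) (0, 98)]  |A|=1222.6711
4. ⊥bis P7·P2 via (15.69,73.125): [(0, 80.9205) (25.0184, 68.4902) (36.4666, 98) (0, 98)]  |A|=751.7106
5. ⊥bis P7·P3 via (23.835,60.815): [(0, 80.9205) (25.0184, 68.4902) (36.4666, 98) (0, 98)]  |A|=751.7106
6. ⊥bis P7·P4 via (20.06,74.26): [(0, 80.9205) (10.7131, 75.5978) (26.8782, 73.2842) (36.4666, 98) (0, 98)]  |A|=710.8121
7. ⊥bis P7·P5 via (19.98,52.99): [(0, 80.9205) (10.7131, 75.5978) (26.8782, 73.2842) (36.4666, 98) (0, 98)]  |A|=710.8121
8. ⊥bis P7·P6 via (26.185,84.735): [(0, 80.9205) (10.7131, 75.5978) (25.4856, 73.4835) (27.0095, 98) (0, 98)]  |A|=576.7206
9. ⊥bis P7·P8 via (35.025,43.87): [(0, 80.9205) (10.7131, 75.5978) (25.4856, 73.4835) (27.0095, 98) (0, 98)]  |A|=576.7206
10. ⊥bis P7·P9 via (14.985,87.6): [(10.3703, 75.7681) (10.7131, 75.5978) (25.4856, 73.4835) (27.0095, 98) (19.0412, 98)]  |A|=276.4995
11. canonical 5-gon: [(10.3703, 75.7681) (10.7131, 75.5978) (25.4856, 73.4835) (27.0095, 98) (19.0412, 98)]
12. shoelace: 276.4995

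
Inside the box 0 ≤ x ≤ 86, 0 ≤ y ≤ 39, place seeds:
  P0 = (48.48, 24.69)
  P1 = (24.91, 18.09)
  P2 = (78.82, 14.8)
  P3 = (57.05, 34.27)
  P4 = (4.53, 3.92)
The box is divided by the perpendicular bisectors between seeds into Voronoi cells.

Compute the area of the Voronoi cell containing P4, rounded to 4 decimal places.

1. box [0,86]×[0,39]: [(0, 0) (86, 0) (86, 39) (0, 39)]
2. ⊥bis P4·P0 via (26.505,14.305): [(0, 0) (33.2653, 0) (14.8346, 39) (0, 39)]  |A|=937.9474
3. ⊥bis P4·P1 via (14.72,11.005): [(0, 32.176) (0, 0) (22.3717, 0)]  |A|=359.9157
4. ⊥bis P4·P2 via (41.675,9.36): [(0, 32.176) (0, 0) (22.3717, 0)]  |A|=359.9157
5. ⊥bis P4·P3 via (30.79,19.095): [(0, 32.176) (0, 0) (22.3717, 0)]  |A|=359.9157
6. canonical 3-gon: [(0, 32.176) (0, 0) (22.3717, 0)]
7. shoelace: 359.9157

Area of P4's cell: 359.9157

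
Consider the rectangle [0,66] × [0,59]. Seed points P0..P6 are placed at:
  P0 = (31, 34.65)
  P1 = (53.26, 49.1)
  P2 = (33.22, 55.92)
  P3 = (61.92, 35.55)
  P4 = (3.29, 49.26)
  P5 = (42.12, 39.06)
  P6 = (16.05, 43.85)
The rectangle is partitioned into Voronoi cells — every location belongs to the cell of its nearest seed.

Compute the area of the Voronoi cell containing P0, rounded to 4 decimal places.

1. box [0,66]×[0,59]: [(0, 0) (66, 0) (66, 59) (0, 59)]
2. ⊥bis P0·P1 via (42.13,41.875): [(0, 0) (66, 0) (66, 5.1036) (31.0134, 59) (0, 59)]  |A|=2951.1739
3. ⊥bis P0·P2 via (32.11,45.285): [(0, 48.6364) (0, 0) (66, 0) (66, 5.1036) (40.4838, 44.411)]  |A|=2515.1682
4. ⊥bis P0·P3 via (46.46,35.1): [(0, 48.6364) (0, 0) (47.4817, 0) (46.4568, 35.2096) (40.4838, 44.411)]  |A|=2139.2859
5. ⊥bis P0·P4 via (17.145,41.955): [(19.5897, 46.5918) (0, 9.437) (0, 0) (47.4817, 0) (46.4568, 35.2096) (40.4838, 44.411)]  |A|=1755.3333
6. ⊥bis P0·P5 via (36.56,36.855): [(33.2646, 45.1645) (19.5897, 46.5918) (0, 9.437) (0, 0) (47.4817, 0) (47.189, 10.0534)]  |A|=1562.0822
7. ⊥bis P0·P6 via (23.525,39.25): [(33.2646, 45.1645) (27.5328, 45.7627) (0, 1.0219) (0, 0) (47.4817, 0) (47.189, 10.0534)]  |A|=1290.5534
8. canonical 6-gon: [(33.2646, 45.1645) (27.5328, 45.7627) (0, 1.0219) (0, 0) (47.4817, 0) (47.189, 10.0534)]
9. shoelace: 1290.5534

Area of P0's cell: 1290.5534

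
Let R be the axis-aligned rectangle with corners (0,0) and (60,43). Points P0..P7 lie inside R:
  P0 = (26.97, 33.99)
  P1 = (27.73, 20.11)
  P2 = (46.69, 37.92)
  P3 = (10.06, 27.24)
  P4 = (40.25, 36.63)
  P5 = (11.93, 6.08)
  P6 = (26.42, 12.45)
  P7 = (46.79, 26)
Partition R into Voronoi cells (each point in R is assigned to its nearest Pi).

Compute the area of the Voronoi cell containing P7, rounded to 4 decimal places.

1. box [0,60]×[0,43]: [(0, 0) (60, 0) (60, 43) (0, 43)]
2. ⊥bis P7·P0 via (36.88,29.995): [(24.7882, 0) (60, 0) (60, 43) (42.1227, 43)]  |A|=1141.4167
3. ⊥bis P7·P1 via (37.26,23.055): [(35.8811, 27.5171) (44.3846, 0) (60, 0) (60, 43) (42.1227, 43)]  |A|=871.7987
4. ⊥bis P7·P2 via (46.74,31.96): [(37.6414, 31.8837) (35.8811, 27.5171) (44.3846, 0) (60, 0) (60, 32.0712)]  |A|=650.2576
5. ⊥bis P7·P3 via (28.425,26.62): [(37.6414, 31.8837) (35.8811, 27.5171) (44.3846, 0) (60, 0) (60, 32.0712)]  |A|=650.2576
6. ⊥bis P7·P4 via (43.52,31.315): [(44.5384, 31.9415) (36.1153, 26.7593) (44.3846, 0) (60, 0) (60, 32.0712)]  |A|=631.4522
7. ⊥bis P7·P5 via (29.36,16.04): [(44.5384, 31.9415) (36.1153, 26.7593) (44.3846, 0) (60, 0) (60, 32.0712)]  |A|=631.4522
8. ⊥bis P7·P6 via (36.605,19.225): [(44.5384, 31.9415) (36.1153, 26.7593) (40.0388, 14.063) (49.3934, 0) (60, 0) (60, 32.0712)]  |A|=596.2329
9. canonical 6-gon: [(44.5384, 31.9415) (36.1153, 26.7593) (40.0388, 14.063) (49.3934, 0) (60, 0) (60, 32.0712)]
10. shoelace: 596.2329

Area of P7's cell: 596.2329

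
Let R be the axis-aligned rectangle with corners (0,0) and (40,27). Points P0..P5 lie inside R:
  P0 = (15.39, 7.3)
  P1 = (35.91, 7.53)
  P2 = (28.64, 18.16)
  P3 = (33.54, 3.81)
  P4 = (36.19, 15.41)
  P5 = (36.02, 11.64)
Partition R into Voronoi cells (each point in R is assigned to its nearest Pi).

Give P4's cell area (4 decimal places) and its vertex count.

Area of P4's cell: 84.9543 (4 vertices)

1. box [0,40]×[0,27]: [(0, 0) (40, 0) (40, 27) (0, 27)]
2. ⊥bis P4·P0 via (25.79,11.355): [(30.2174, 0) (40, 0) (40, 27) (19.69, 27)]  |A|=406.2513
3. ⊥bis P4·P1 via (36.05,11.47): [(25.6004, 11.8413) (40, 11.3296) (40, 27) (19.69, 27)]  |A|=266.7604
4. ⊥bis P4·P2 via (32.415,16.785): [(30.5503, 11.6654) (40, 11.3296) (40, 27) (36.1357, 27)]  |A|=103.6692
5. ⊥bis P4·P3 via (34.865,9.61): [(30.5503, 11.6654) (40, 11.3296) (40, 27) (36.1357, 27)]  |A|=103.6692
6. ⊥bis P4·P5 via (36.105,13.525): [(31.3064, 13.7414) (40, 13.3494) (40, 27) (36.1357, 27)]  |A|=84.9543
7. canonical 4-gon: [(31.3064, 13.7414) (40, 13.3494) (40, 27) (36.1357, 27)]
8. shoelace: 84.9543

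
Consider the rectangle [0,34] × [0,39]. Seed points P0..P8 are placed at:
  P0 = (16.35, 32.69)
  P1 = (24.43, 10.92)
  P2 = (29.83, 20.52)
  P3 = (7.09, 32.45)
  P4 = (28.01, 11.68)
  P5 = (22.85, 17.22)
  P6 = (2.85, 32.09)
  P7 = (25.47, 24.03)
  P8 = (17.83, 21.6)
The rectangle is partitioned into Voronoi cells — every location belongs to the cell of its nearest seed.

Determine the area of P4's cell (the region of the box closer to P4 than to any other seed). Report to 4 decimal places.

Area of P4's cell: 110.1863

1. box [0,34]×[0,39]: [(0, 0) (34, 0) (34, 39) (0, 39)]
2. ⊥bis P4·P0 via (22.18,22.185): [(0, 9.8757) (0, 0) (34, 0) (34, 28.7448)]  |A|=656.548
3. ⊥bis P4·P1 via (26.22,11.3): [(23.727, 23.0435) (28.6189, 0) (34, 0) (34, 28.7448)]  |A|=209.6481
4. ⊥bis P4·P2 via (28.92,16.1): [(25.031, 16.9007) (28.6189, 0) (34, 0) (34, 15.0541)]  |A|=112.9822
5. ⊥bis P4·P3 via (17.55,22.065): [(25.031, 16.9007) (28.6189, 0) (34, 0) (34, 15.0541)]  |A|=112.9822
6. ⊥bis P4·P5 via (25.43,14.45): [(27.5126, 16.3898) (25.5313, 14.5443) (28.6189, 0) (34, 0) (34, 15.0541)]  |A|=110.1863
7. ⊥bis P4·P6 via (15.43,21.885): [(27.5126, 16.3898) (25.5313, 14.5443) (28.6189, 0) (34, 0) (34, 15.0541)]  |A|=110.1863
8. ⊥bis P4·P7 via (26.74,17.855): [(27.5126, 16.3898) (25.5313, 14.5443) (28.6189, 0) (34, 0) (34, 15.0541)]  |A|=110.1863
9. ⊥bis P4·P8 via (22.92,16.64): [(27.5126, 16.3898) (25.5313, 14.5443) (28.6189, 0) (34, 0) (34, 15.0541)]  |A|=110.1863
10. canonical 5-gon: [(27.5126, 16.3898) (25.5313, 14.5443) (28.6189, 0) (34, 0) (34, 15.0541)]
11. shoelace: 110.1863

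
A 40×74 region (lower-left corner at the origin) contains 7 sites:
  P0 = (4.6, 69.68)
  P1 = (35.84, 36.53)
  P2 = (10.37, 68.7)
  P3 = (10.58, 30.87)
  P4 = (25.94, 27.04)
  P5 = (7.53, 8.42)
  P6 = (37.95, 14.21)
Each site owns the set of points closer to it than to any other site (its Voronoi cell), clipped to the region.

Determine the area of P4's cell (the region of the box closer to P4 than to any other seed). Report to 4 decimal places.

Area of P4's cell: 321.0728

1. box [0,40]×[0,74]: [(0, 0) (40, 0) (40, 74) (0, 74)]
2. ⊥bis P4·P0 via (15.27,48.36): [(0, 40.7178) (0, 0) (40, 0) (40, 60.7366)]  |A|=2029.0887
3. ⊥bis P4·P1 via (30.89,31.785): [(15.0885, 48.2692) (0, 40.7178) (0, 0) (40, 0) (40, 22.2814)]  |A|=1550.1008
4. ⊥bis P4·P2 via (18.155,47.87): [(16.1791, 47.1315) (2.8953, 42.1668) (0, 40.7178) (0, 0) (40, 0) (40, 22.2814)]  |A|=1539.8375
5. ⊥bis P4·P3 via (18.26,28.955): [(21.4271, 41.6567) (11.0401, 0) (40, 0) (40, 22.2814)]  |A|=810.1013
6. ⊥bis P4·P5 via (16.735,17.73): [(21.4271, 41.6567) (15.713, 18.7405) (34.6672, 0) (40, 0) (40, 22.2814)]  |A|=588.7095
7. ⊥bis P4·P6 via (31.945,20.625): [(37.0273, 25.3825) (21.4271, 41.6567) (15.713, 18.7405) (22.628, 11.9035)]  |A|=321.0728
8. canonical 4-gon: [(37.0273, 25.3825) (21.4271, 41.6567) (15.713, 18.7405) (22.628, 11.9035)]
9. shoelace: 321.0728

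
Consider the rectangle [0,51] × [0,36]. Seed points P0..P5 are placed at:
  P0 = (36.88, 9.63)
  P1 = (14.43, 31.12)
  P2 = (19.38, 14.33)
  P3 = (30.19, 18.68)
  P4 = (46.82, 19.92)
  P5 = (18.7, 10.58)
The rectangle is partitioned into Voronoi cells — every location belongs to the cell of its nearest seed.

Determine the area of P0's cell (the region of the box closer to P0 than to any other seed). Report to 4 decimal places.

1. box [0,51]×[0,36]: [(0, 0) (51, 0) (51, 36) (0, 36)]
2. ⊥bis P0·P1 via (25.655,20.375): [(6.1513, 0) (51, 0) (51, 36) (40.6118, 36)]  |A|=994.2639
3. ⊥bis P0·P2 via (28.13,11.98): [(32.2292, 27.2428) (24.9125, 0) (51, 0) (51, 36) (40.6118, 36)]  |A|=738.709
4. ⊥bis P0·P3 via (33.535,14.155): [(27.5199, 9.7085) (24.9125, 0) (51, 0) (51, 27.0656)]  |A|=444.3861
5. ⊥bis P0·P4 via (41.85,14.775): [(38.609, 17.9058) (27.5199, 9.7085) (24.9125, 0) (51, 0) (51, 5.9362)]  |A|=313.4787
6. ⊥bis P0·P5 via (27.79,10.105): [(38.609, 17.9058) (27.7793, 9.9002) (27.262, 0) (51, 0) (51, 5.9362)]  |A|=300.8396
7. canonical 5-gon: [(38.609, 17.9058) (27.7793, 9.9002) (27.262, 0) (51, 0) (51, 5.9362)]
8. shoelace: 300.8396

Area of P0's cell: 300.8396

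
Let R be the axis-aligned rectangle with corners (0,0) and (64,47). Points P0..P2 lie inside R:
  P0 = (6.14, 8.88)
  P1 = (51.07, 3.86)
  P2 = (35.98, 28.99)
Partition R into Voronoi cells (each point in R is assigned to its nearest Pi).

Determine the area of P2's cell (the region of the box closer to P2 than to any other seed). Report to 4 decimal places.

Area of P2's cell: 1542.5447

1. box [0,64]×[0,47]: [(0, 0) (64, 0) (64, 47) (0, 47)]
2. ⊥bis P2·P0 via (21.06,18.935): [(33.8208, 0) (64, 0) (64, 47) (2.1462, 47)]  |A|=2162.7745
3. ⊥bis P2·P1 via (43.525,16.425): [(28.7362, 7.5447) (64, 28.7198) (64, 47) (2.1462, 47)]  |A|=1542.5447
4. canonical 4-gon: [(28.7362, 7.5447) (64, 28.7198) (64, 47) (2.1462, 47)]
5. shoelace: 1542.5447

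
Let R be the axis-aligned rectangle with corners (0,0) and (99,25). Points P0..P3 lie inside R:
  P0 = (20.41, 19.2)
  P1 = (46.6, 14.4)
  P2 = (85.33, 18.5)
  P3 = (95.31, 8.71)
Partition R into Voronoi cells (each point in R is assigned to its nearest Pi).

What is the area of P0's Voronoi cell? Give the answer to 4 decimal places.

Area of P0's cell: 817.9228

1. box [0,99]×[0,25]: [(0, 0) (99, 0) (99, 25) (0, 25)]
2. ⊥bis P0·P1 via (33.505,16.8): [(0, 0) (30.426, 0) (35.0079, 25) (0, 25)]  |A|=817.9228
3. ⊥bis P0·P2 via (52.87,18.85): [(0, 0) (30.426, 0) (35.0079, 25) (0, 25)]  |A|=817.9228
4. ⊥bis P0·P3 via (57.86,13.955): [(0, 0) (30.426, 0) (35.0079, 25) (0, 25)]  |A|=817.9228
5. canonical 4-gon: [(0, 0) (30.426, 0) (35.0079, 25) (0, 25)]
6. shoelace: 817.9228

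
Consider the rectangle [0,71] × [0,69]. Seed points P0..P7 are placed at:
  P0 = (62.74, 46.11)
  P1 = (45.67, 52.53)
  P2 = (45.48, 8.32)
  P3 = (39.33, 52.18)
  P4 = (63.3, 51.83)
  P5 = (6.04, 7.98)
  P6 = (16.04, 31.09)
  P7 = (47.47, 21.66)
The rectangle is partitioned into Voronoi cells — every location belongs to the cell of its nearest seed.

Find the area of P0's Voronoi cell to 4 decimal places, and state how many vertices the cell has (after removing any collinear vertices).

1. box [0,71]×[0,69]: [(0, 0) (71, 0) (71, 69) (0, 69)]
2. ⊥bis P0·P1 via (54.205,49.32): [(35.6558, 0) (71, 0) (71, 69) (61.6066, 69)]  |A|=1543.4457
3. ⊥bis P0·P2 via (54.11,27.215): [(47.0962, 30.4185) (71, 19.5008) (71, 69) (61.6066, 69)]  |A|=772.8166
4. ⊥bis P0·P3 via (51.035,49.145): [(47.0962, 30.4185) (71, 19.5008) (71, 69) (61.6066, 69)]  |A|=772.8166
5. ⊥bis P0·P4 via (63.02,48.97): [(54.3911, 49.8148) (47.0962, 30.4185) (71, 19.5008) (71, 48.1887)]  |A|=509.8834
6. ⊥bis P0·P5 via (34.39,27.045): [(54.3911, 49.8148) (47.0962, 30.4185) (71, 19.5008) (71, 48.1887)]  |A|=509.8834
7. ⊥bis P0·P6 via (39.39,38.6): [(54.3911, 49.8148) (47.0962, 30.4185) (71, 19.5008) (71, 48.1887)]  |A|=509.8834
8. ⊥bis P0·P7 via (55.105,33.885): [(54.3911, 49.8148) (49.6753, 37.2761) (71, 23.9579) (71, 48.1887)]  |A|=366.3187
9. canonical 4-gon: [(54.3911, 49.8148) (49.6753, 37.2761) (71, 23.9579) (71, 48.1887)]
10. shoelace: 366.3187

Area of P0's cell: 366.3187 (4 vertices)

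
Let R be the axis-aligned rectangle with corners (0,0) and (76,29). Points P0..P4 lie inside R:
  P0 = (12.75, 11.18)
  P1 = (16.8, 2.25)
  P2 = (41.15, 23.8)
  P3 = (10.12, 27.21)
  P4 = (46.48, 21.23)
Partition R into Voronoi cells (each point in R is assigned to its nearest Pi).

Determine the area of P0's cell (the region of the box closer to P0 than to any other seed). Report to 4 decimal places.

Area of P0's cell: 362.6072

1. box [0,76]×[0,29]: [(0, 0) (76, 0) (76, 29) (0, 29)]
2. ⊥bis P0·P1 via (14.775,6.715): [(0, 0.0141) (63.912, 29) (0, 29)]  |A|=926.2731
3. ⊥bis P0·P2 via (26.95,17.49): [(0, 0.0141) (28.8928, 13.1178) (21.8353, 29) (0, 29)]  |A|=592.1384
4. ⊥bis P0·P3 via (11.435,19.195): [(0, 17.3189) (0, 0.0141) (28.8928, 13.1178) (25.1896, 21.4517)]  |A|=362.6072
5. ⊥bis P0·P4 via (29.615,16.205): [(0, 17.3189) (0, 0.0141) (28.8928, 13.1178) (25.1896, 21.4517)]  |A|=362.6072
6. canonical 4-gon: [(0, 17.3189) (0, 0.0141) (28.8928, 13.1178) (25.1896, 21.4517)]
7. shoelace: 362.6072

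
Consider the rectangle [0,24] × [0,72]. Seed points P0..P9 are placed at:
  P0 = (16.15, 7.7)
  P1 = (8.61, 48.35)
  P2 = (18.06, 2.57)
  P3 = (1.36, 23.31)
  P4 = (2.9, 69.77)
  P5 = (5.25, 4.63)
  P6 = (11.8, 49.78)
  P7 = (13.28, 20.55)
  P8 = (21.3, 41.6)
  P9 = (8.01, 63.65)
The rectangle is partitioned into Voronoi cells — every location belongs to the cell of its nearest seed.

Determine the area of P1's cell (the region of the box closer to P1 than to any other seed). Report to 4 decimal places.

1. box [0,24]×[0,72]: [(0, 0) (24, 0) (24, 72) (0, 72)]
2. ⊥bis P1·P0 via (12.38,28.025): [(0, 25.7287) (24, 30.1803) (24, 72) (0, 72)]  |A|=1057.0916
3. ⊥bis P1·P2 via (13.335,25.46): [(0, 25.7287) (24, 30.1803) (24, 72) (0, 72)]  |A|=1057.0916
4. ⊥bis P1·P3 via (4.985,35.83): [(0, 37.2733) (24, 30.3245) (24, 72) (0, 72)]  |A|=916.8264
5. ⊥bis P1·P4 via (5.755,59.06): [(0, 57.5259) (0, 37.2733) (24, 30.3245) (24, 63.9236)]  |A|=646.2204
6. ⊥bis P1·P5 via (6.93,26.49): [(0, 57.5259) (0, 37.2733) (24, 30.3245) (24, 63.9236)]  |A|=646.2204
7. ⊥bis P1·P6 via (10.205,49.065): [(5.7277, 59.0527) (0, 57.5259) (0, 37.2733) (17.8014, 32.1192)]  |A|=266.6133
8. ⊥bis P1·P7 via (10.945,34.45): [(16.3496, 35.3579) (5.7277, 59.0527) (0, 57.5259) (0, 37.2733) (10.1895, 34.3231)]  |A|=255.8869
9. ⊥bis P1·P8 via (14.955,44.975): [(13.3723, 41.9995) (5.7277, 59.0527) (0, 57.5259) (0, 37.2733) (9.4093, 34.549)]  |A|=230.5358
10. ⊥bis P1·P9 via (8.31,56): [(13.3723, 41.9995) (7.1172, 55.9532) (0, 55.6741) (0, 37.2733) (9.4093, 34.549)]  |A|=214.0088
11. canonical 5-gon: [(13.3723, 41.9995) (7.1172, 55.9532) (0, 55.6741) (0, 37.2733) (9.4093, 34.549)]
12. shoelace: 214.0088

Area of P1's cell: 214.0088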